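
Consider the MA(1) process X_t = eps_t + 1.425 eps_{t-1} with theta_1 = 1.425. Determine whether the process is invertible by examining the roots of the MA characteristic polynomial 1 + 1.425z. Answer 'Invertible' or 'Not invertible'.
\text{Not invertible}

The MA(q) characteristic polynomial is P(z) = 1 + 1.425z.
Invertibility requires all roots to lie outside the unit circle, i.e. |z| > 1 for every root.
This is linear in z: 1 + (1.425) z = 0  =>  z = -1/(1.425) = -0.701754,  |z| = 0.701754.
Moduli of all roots: 0.7018.
All moduli strictly greater than 1? No.
Verdict: Not invertible.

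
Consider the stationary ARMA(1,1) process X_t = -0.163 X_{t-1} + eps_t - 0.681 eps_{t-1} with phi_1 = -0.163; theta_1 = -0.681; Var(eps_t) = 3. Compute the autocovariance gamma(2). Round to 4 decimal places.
\gamma(2) = 0.4710

Multiply the model equation by X_{t-k} and take expectations. With theta_0 = psi_0 = 1 and psi_j the MA(infinity) weights, this gives
  gamma(k) - sum_i phi_i gamma(k-i) = c_k,
  c_k = sigma^2 * sum_{j=k..q} theta_j psi_{j-k}   (c_k = 0 for k > q),
using gamma(-m) = gamma(m).
psi-weights needed (psi_j = theta_j + sum_i phi_i psi_{j-i}):
  psi_1 = theta_1 + phi_1 = -0.681 + (-0.163) = -0.844
Right-hand sides:
  c_0 = sigma^2 (1 + theta_1 psi_1) = 3 * (1 + (-0.681)(-0.844)) = 3 * 1.574764 = 4.724292
  c_1 = sigma^2 theta_1 = 3 * (-0.681) = -2.043
  c_2 = 0
Equations for k = 0 and k = 1 (AR order 1):
  gamma(0) = phi_1 gamma(1) + c_0
  gamma(1) = phi_1 gamma(0) + c_1
Substituting the second into the first: gamma(0) (1 - phi_1^2) = c_0 + phi_1 c_1, so
  gamma(0) = (c_0 + phi_1 c_1) / (1 - phi_1^2) = (4.724292 + (-0.163)(-2.043)) / (1 - (-0.163)^2) = 5.057301 / 0.973431 = 5.195336.
  gamma(1) = phi_1 gamma(0) + c_1 = (-0.163)(5.195336) + (-2.043) = -2.88984.
For k = 2 (> q): gamma(2) = phi_1 gamma(1) = (-0.163)(-2.88984) = 0.471044.
Therefore gamma(2) = 0.4710 (to 4 decimal places).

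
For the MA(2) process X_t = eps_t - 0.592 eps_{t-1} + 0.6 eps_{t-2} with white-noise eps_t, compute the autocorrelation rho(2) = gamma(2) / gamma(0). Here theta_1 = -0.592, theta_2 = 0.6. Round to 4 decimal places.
\rho(2) = 0.3508

For an MA(q) process with theta_0 = 1, the autocovariance is
  gamma(k) = sigma^2 * sum_{i=0..q-k} theta_i * theta_{i+k},
and rho(k) = gamma(k) / gamma(0). Sigma^2 cancels.
  numerator   = (1)*(0.6) = 0.6.
  denominator = (1)^2 + (-0.592)^2 + (0.6)^2 = 1.710464.
  rho(2) = 0.6 / 1.710464 = 0.3508.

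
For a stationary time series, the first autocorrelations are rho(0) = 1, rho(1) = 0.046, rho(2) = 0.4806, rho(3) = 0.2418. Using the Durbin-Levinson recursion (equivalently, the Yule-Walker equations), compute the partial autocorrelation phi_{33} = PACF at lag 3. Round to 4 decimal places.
\phi_{33} = 0.2710

The PACF at lag k is phi_{kk}, the last component of the solution
to the Yule-Walker system G_k phi = r_k where
  (G_k)_{ij} = rho(|i - j|), (r_k)_i = rho(i), i,j = 1..k.
Equivalently, Durbin-Levinson gives phi_{kk} iteratively:
  phi_{11} = rho(1)
  phi_{kk} = [rho(k) - sum_{j=1..k-1} phi_{k-1,j} rho(k-j)]
            / [1 - sum_{j=1..k-1} phi_{k-1,j} rho(j)],
  phi_{k,j} = phi_{k-1,j} - phi_{kk} phi_{k-1,k-j},  j = 1..k-1.
Step k = 1:
  phi_11 = rho(1) = 0.046.
Step k = 2:
  phi_22 = [rho(2) - phi_11 rho(1)] / [1 - phi_11 rho(1)] = [0.4806 - (0.046)(0.046)] / [1 - (0.046)(0.046)]
         = 0.478484 / 0.997884 = 0.479499.
  Update: phi_21 = phi_11 - phi_22 phi_11 = 0.046 - (0.479499)(0.046) = 0.023943.
Step k = 3:
  phi_33 = [rho(3) - phi_21 rho(2) - phi_22 rho(1)] / [1 - phi_21 rho(1) - phi_22 rho(2)]
    numerator   = 0.2418 - (0.023943)(0.4806) - (0.479499)(0.046) = 0.20823603
    denominator = 1 - (0.023943)(0.046) - (0.479499)(0.4806) = 0.76845158
  phi_33 = 0.20823603 / 0.76845158 = 0.271.
Therefore phi_{33} = 0.2710.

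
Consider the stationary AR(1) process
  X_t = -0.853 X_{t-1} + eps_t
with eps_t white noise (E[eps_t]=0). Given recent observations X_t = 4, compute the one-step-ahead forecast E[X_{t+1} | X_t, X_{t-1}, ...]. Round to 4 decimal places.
E[X_{t+1} \mid \mathcal F_t] = -3.4120

For an AR(p) model X_t = c + sum_i phi_i X_{t-i} + eps_t, the
one-step-ahead conditional mean is
  E[X_{t+1} | X_t, ...] = c + sum_i phi_i X_{t+1-i}.
Substitute known values:
  E[X_{t+1} | ...] = (-0.853) * (4)
                   = -3.4120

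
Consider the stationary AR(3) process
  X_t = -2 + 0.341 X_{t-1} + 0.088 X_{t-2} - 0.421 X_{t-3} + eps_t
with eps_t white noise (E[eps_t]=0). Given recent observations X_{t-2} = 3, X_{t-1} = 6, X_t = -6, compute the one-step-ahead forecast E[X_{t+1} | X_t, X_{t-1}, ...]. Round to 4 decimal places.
E[X_{t+1} \mid \mathcal F_t] = -4.7810

For an AR(p) model X_t = c + sum_i phi_i X_{t-i} + eps_t, the
one-step-ahead conditional mean is
  E[X_{t+1} | X_t, ...] = c + sum_i phi_i X_{t+1-i}.
Substitute known values:
  E[X_{t+1} | ...] = -2 + (0.341) * (-6) + (0.088) * (6) + (-0.421) * (3)
                   = -4.7810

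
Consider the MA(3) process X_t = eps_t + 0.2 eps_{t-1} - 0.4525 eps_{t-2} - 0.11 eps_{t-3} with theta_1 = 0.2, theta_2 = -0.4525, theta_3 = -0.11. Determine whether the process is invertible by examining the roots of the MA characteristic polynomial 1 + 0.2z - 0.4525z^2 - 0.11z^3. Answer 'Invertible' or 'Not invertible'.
\text{Invertible}

The MA(q) characteristic polynomial is P(z) = 1 + 0.2z - 0.4525z^2 - 0.11z^3.
Invertibility requires all roots to lie outside the unit circle, i.e. |z| > 1 for every root.
Degree 3: look for a simple real root z0 first, then factor out (1 - z/z0) and solve the remaining quadratic.
Testing z0 = -4: P(-4) = 1 + (0.2)(-4) + (-0.4525)(-4)^2 + (-0.11)(-4)^3
  = 1 + (-0.8) + (-7.24) + (7.04) = 0.  So z_0 = -4 is a root, |z_0| = 4.
Divide out the factor (1 + 0.25 z) = (1 - z/z0) (since 1/z0 = -0.25):
  P(z) = (1 + 0.25 z)(1 + (-0.05) z + (-0.44) z^2)
  [check: z-coef -0.05 - (-0.25) = 0.2; z^2-coef -0.44 - (-0.25)(-0.05) = -0.4525; z^3-coef -(-0.25)(-0.44) = -0.11.]
Remaining roots from the quadratic factor 1 + (-0.05) z + (-0.44) z^2:
  Set 1 + (-0.05) z + (-0.44) z^2 = 0, i.e. a z^2 + b z + c = 0 with a = -0.44, b = -0.05, c = 1.
  Discriminant D = b^2 - 4ac = (-0.05)^2 - 4*(-0.44)*1 = 0.0025 - (-1.76) = 1.7625.
  D >= 0, so the roots are real: z = (-b +/- sqrt(D)) / (2a) = (0.05 +/- 1.327592) / (-0.88).
    z_1 = (0.05 + 1.327592) / (-0.88) = -1.5654,   |z_1| = 1.5654.
    z_2 = (0.05 - 1.327592) / (-0.88) = 1.4518,   |z_2| = 1.4518.
Moduli of all roots: 4.0000, 1.5654, 1.4518.
All moduli strictly greater than 1? Yes.
Verdict: Invertible.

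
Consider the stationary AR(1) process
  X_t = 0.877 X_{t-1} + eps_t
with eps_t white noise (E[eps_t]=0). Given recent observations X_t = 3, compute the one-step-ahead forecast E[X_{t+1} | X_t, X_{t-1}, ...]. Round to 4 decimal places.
E[X_{t+1} \mid \mathcal F_t] = 2.6310

For an AR(p) model X_t = c + sum_i phi_i X_{t-i} + eps_t, the
one-step-ahead conditional mean is
  E[X_{t+1} | X_t, ...] = c + sum_i phi_i X_{t+1-i}.
Substitute known values:
  E[X_{t+1} | ...] = (0.877) * (3)
                   = 2.6310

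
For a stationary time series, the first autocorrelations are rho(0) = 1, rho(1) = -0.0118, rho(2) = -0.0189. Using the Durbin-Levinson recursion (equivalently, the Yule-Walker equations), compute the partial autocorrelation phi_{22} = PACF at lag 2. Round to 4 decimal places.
\phi_{22} = -0.0190

The PACF at lag k is phi_{kk}, the last component of the solution
to the Yule-Walker system G_k phi = r_k where
  (G_k)_{ij} = rho(|i - j|), (r_k)_i = rho(i), i,j = 1..k.
Equivalently, Durbin-Levinson gives phi_{kk} iteratively:
  phi_{11} = rho(1)
  phi_{kk} = [rho(k) - sum_{j=1..k-1} phi_{k-1,j} rho(k-j)]
            / [1 - sum_{j=1..k-1} phi_{k-1,j} rho(j)],
  phi_{k,j} = phi_{k-1,j} - phi_{kk} phi_{k-1,k-j},  j = 1..k-1.
Step k = 1:
  phi_11 = rho(1) = -0.0118.
Step k = 2:
  phi_22 = [rho(2) - phi_11 rho(1)] / [1 - phi_11 rho(1)] = [-0.0189 - (-0.0118)(-0.0118)] / [1 - (-0.0118)(-0.0118)]
         = -0.01903924 / 0.99986076 = -0.019.
Therefore phi_{22} = -0.0190.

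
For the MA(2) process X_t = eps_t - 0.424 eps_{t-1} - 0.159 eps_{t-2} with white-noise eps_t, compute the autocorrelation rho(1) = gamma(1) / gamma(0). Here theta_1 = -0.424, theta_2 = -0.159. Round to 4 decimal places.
\rho(1) = -0.2959

For an MA(q) process with theta_0 = 1, the autocovariance is
  gamma(k) = sigma^2 * sum_{i=0..q-k} theta_i * theta_{i+k},
and rho(k) = gamma(k) / gamma(0). Sigma^2 cancels.
  numerator   = (1)*(-0.424) + (-0.424)*(-0.159) = -0.356584.
  denominator = (1)^2 + (-0.424)^2 + (-0.159)^2 = 1.205057.
  rho(1) = -0.356584 / 1.205057 = -0.2959.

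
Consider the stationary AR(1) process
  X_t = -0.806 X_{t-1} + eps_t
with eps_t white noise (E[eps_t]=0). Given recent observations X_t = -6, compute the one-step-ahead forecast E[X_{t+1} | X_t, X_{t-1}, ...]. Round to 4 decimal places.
E[X_{t+1} \mid \mathcal F_t] = 4.8360

For an AR(p) model X_t = c + sum_i phi_i X_{t-i} + eps_t, the
one-step-ahead conditional mean is
  E[X_{t+1} | X_t, ...] = c + sum_i phi_i X_{t+1-i}.
Substitute known values:
  E[X_{t+1} | ...] = (-0.806) * (-6)
                   = 4.8360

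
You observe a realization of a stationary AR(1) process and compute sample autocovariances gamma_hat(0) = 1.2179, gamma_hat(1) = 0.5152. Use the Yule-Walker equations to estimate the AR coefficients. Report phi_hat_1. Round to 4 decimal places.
\hat\phi_{1} = 0.4230

The Yule-Walker equations for an AR(p) process read, in matrix form,
  Gamma_p phi = r_p,   with   (Gamma_p)_{ij} = gamma(|i - j|),
                       (r_p)_i = gamma(i),   i,j = 1..p.
Substitute the sample gammas (Toeplitz matrix and right-hand side of size 1):
  Gamma_p = [[1.2179]]
  r_p     = [0.5152]
With p = 1 this is the single equation gamma(0) phi_1 = gamma(1):
  phi_hat_1 = gamma(1) / gamma(0) = 0.5152 / 1.2179 = 0.4230.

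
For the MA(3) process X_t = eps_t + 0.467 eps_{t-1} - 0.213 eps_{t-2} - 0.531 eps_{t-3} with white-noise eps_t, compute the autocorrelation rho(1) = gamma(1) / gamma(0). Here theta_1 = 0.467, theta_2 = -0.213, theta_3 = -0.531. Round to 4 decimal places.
\rho(1) = 0.3110

For an MA(q) process with theta_0 = 1, the autocovariance is
  gamma(k) = sigma^2 * sum_{i=0..q-k} theta_i * theta_{i+k},
and rho(k) = gamma(k) / gamma(0). Sigma^2 cancels.
  numerator   = (1)*(0.467) + (0.467)*(-0.213) + (-0.213)*(-0.531) = 0.480632.
  denominator = (1)^2 + (0.467)^2 + (-0.213)^2 + (-0.531)^2 = 1.545419.
  rho(1) = 0.480632 / 1.545419 = 0.3110.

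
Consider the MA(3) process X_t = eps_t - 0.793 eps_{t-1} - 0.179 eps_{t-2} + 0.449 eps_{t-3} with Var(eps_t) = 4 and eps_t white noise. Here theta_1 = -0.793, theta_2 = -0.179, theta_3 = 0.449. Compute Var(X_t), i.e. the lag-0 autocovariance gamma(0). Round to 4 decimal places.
\gamma(0) = 7.4500

For an MA(q) process X_t = eps_t + sum_i theta_i eps_{t-i} with
Var(eps_t) = sigma^2, the variance is
  gamma(0) = sigma^2 * (1 + sum_i theta_i^2).
  sum_i theta_i^2 = (-0.793)^2 + (-0.179)^2 + (0.449)^2 = 0.628849 + 0.032041 + 0.201601 = 0.862491.
  gamma(0) = 4 * (1 + 0.862491) = 4 * 1.862491 = 7.449964, which rounds to 7.4500.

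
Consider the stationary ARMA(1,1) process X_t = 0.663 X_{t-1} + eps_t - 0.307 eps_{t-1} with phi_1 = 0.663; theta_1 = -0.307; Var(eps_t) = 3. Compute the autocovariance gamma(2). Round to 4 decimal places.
\gamma(2) = 1.0063

Multiply the model equation by X_{t-k} and take expectations. With theta_0 = psi_0 = 1 and psi_j the MA(infinity) weights, this gives
  gamma(k) - sum_i phi_i gamma(k-i) = c_k,
  c_k = sigma^2 * sum_{j=k..q} theta_j psi_{j-k}   (c_k = 0 for k > q),
using gamma(-m) = gamma(m).
psi-weights needed (psi_j = theta_j + sum_i phi_i psi_{j-i}):
  psi_1 = theta_1 + phi_1 = -0.307 + (0.663) = 0.356
Right-hand sides:
  c_0 = sigma^2 (1 + theta_1 psi_1) = 3 * (1 + (-0.307)(0.356)) = 3 * 0.890708 = 2.672124
  c_1 = sigma^2 theta_1 = 3 * (-0.307) = -0.921
  c_2 = 0
Equations for k = 0 and k = 1 (AR order 1):
  gamma(0) = phi_1 gamma(1) + c_0
  gamma(1) = phi_1 gamma(0) + c_1
Substituting the second into the first: gamma(0) (1 - phi_1^2) = c_0 + phi_1 c_1, so
  gamma(0) = (c_0 + phi_1 c_1) / (1 - phi_1^2) = (2.672124 + (0.663)(-0.921)) / (1 - (0.663)^2) = 2.061501 / 0.560431 = 3.678421.
  gamma(1) = phi_1 gamma(0) + c_1 = (0.663)(3.678421) + (-0.921) = 1.517793.
For k = 2 (> q): gamma(2) = phi_1 gamma(1) = (0.663)(1.517793) = 1.006297.
Therefore gamma(2) = 1.0063 (to 4 decimal places).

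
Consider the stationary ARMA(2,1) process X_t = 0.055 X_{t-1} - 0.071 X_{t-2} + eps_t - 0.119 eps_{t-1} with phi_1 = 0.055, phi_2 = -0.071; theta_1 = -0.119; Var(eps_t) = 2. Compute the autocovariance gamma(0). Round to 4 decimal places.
\gamma(0) = 2.0194

Multiply the model equation by X_{t-k} and take expectations. With theta_0 = psi_0 = 1 and psi_j the MA(infinity) weights, this gives
  gamma(k) - sum_i phi_i gamma(k-i) = c_k,
  c_k = sigma^2 * sum_{j=k..q} theta_j psi_{j-k}   (c_k = 0 for k > q),
using gamma(-m) = gamma(m).
psi-weights needed (psi_j = theta_j + sum_i phi_i psi_{j-i}):
  psi_1 = theta_1 + phi_1 = -0.119 + (0.055) = -0.064
Right-hand sides:
  c_0 = sigma^2 (1 + theta_1 psi_1) = 2 * (1 + (-0.119)(-0.064)) = 2 * 1.007616 = 2.015232
  c_1 = sigma^2 theta_1 = 2 * (-0.119) = -0.238
  c_2 = 0
Equations for k = 0, 1, 2 (AR order 2, c_2 = 0):
  (E0) gamma(0) = phi_1 gamma(1) + phi_2 gamma(2) + c_0
  (E1) gamma(1) = phi_1 gamma(0) + phi_2 gamma(1) + c_1
  (E2) gamma(2) = phi_1 gamma(1) + phi_2 gamma(0)
From (E1): gamma(1) = A gamma(0) + B with
  A = phi_1 / (1 - phi_2) = 0.055 / 1.071 = 0.051354,   B = c_1 / (1 - phi_2) = -0.238 / 1.071 = -0.222222.
Insert (E2) into (E0): gamma(0) (1 - phi_2^2) = phi_1 (1 + phi_2) gamma(1) + c_0.
  phi_1 (1 + phi_2) = (0.055)(0.929) = 0.051095,   1 - phi_2^2 = 0.994959.
Replace gamma(1) by A gamma(0) + B and collect gamma(0):
  gamma(0) [0.994959 - (0.051095)(0.051354)] = (0.051095)(-0.222222) + 2.015232
  gamma(0) * 0.992335 = 2.003878
  gamma(0) = 2.003878 / 0.992335 = 2.019356.
Therefore gamma(0) = 2.0194 (to 4 decimal places).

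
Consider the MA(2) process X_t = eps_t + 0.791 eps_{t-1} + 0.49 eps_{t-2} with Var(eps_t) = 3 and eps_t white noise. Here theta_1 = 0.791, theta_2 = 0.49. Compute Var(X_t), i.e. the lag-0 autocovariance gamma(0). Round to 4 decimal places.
\gamma(0) = 5.5973

For an MA(q) process X_t = eps_t + sum_i theta_i eps_{t-i} with
Var(eps_t) = sigma^2, the variance is
  gamma(0) = sigma^2 * (1 + sum_i theta_i^2).
  sum_i theta_i^2 = (0.791)^2 + (0.49)^2 = 0.625681 + 0.2401 = 0.865781.
  gamma(0) = 3 * (1 + 0.865781) = 3 * 1.865781 = 5.597343, which rounds to 5.5973.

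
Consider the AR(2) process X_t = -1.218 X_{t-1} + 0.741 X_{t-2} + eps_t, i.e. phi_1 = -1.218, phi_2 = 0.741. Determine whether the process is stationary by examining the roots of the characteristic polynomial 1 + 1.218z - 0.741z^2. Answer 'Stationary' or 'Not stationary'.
\text{Not stationary}

The AR(p) characteristic polynomial is P(z) = 1 + 1.218z - 0.741z^2.
Stationarity requires all roots to lie outside the unit circle, i.e. |z| > 1 for every root.
Set 1 + (1.218) z + (-0.741) z^2 = 0, i.e. a z^2 + b z + c = 0 with a = -0.741, b = 1.218, c = 1.
Discriminant D = b^2 - 4ac = (1.218)^2 - 4*(-0.741)*1 = 1.483524 - (-2.964) = 4.447524.
D >= 0, so the roots are real: z = (-b +/- sqrt(D)) / (2a) = (-1.218 +/- 2.108915) / (-1.482).
  z_1 = (-1.218 + 2.108915) / (-1.482) = -0.6012,   |z_1| = 0.6012.
  z_2 = (-1.218 - 2.108915) / (-1.482) = 2.2449,   |z_2| = 2.2449.
Moduli of all roots: 0.6012, 2.2449.
All moduli strictly greater than 1? No.
Verdict: Not stationary.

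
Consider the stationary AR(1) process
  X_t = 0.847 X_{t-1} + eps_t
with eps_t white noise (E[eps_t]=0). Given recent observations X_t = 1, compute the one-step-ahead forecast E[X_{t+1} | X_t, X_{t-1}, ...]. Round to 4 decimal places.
E[X_{t+1} \mid \mathcal F_t] = 0.8470

For an AR(p) model X_t = c + sum_i phi_i X_{t-i} + eps_t, the
one-step-ahead conditional mean is
  E[X_{t+1} | X_t, ...] = c + sum_i phi_i X_{t+1-i}.
Substitute known values:
  E[X_{t+1} | ...] = (0.847) * (1)
                   = 0.8470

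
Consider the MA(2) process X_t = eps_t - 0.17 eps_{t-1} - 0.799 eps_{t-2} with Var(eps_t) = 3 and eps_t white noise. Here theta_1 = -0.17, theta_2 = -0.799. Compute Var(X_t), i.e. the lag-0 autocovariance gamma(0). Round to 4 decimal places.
\gamma(0) = 5.0019

For an MA(q) process X_t = eps_t + sum_i theta_i eps_{t-i} with
Var(eps_t) = sigma^2, the variance is
  gamma(0) = sigma^2 * (1 + sum_i theta_i^2).
  sum_i theta_i^2 = (-0.17)^2 + (-0.799)^2 = 0.0289 + 0.638401 = 0.667301.
  gamma(0) = 3 * (1 + 0.667301) = 3 * 1.667301 = 5.001903, which rounds to 5.0019.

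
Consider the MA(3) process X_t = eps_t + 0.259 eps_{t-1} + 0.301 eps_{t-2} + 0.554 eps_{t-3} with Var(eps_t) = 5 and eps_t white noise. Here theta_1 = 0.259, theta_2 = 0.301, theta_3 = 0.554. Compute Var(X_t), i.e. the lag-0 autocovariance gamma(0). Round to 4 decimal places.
\gamma(0) = 7.3230

For an MA(q) process X_t = eps_t + sum_i theta_i eps_{t-i} with
Var(eps_t) = sigma^2, the variance is
  gamma(0) = sigma^2 * (1 + sum_i theta_i^2).
  sum_i theta_i^2 = (0.259)^2 + (0.301)^2 + (0.554)^2 = 0.067081 + 0.090601 + 0.306916 = 0.464598.
  gamma(0) = 5 * (1 + 0.464598) = 5 * 1.464598 = 7.32299, which rounds to 7.3230.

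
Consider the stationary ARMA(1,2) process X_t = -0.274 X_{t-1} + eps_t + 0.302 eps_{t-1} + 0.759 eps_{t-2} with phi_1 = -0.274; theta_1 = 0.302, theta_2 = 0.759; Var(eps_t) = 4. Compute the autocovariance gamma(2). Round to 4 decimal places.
\gamma(2) = 3.1655

Multiply the model equation by X_{t-k} and take expectations. With theta_0 = psi_0 = 1 and psi_j the MA(infinity) weights, this gives
  gamma(k) - sum_i phi_i gamma(k-i) = c_k,
  c_k = sigma^2 * sum_{j=k..q} theta_j psi_{j-k}   (c_k = 0 for k > q),
using gamma(-m) = gamma(m).
psi-weights needed (psi_j = theta_j + sum_i phi_i psi_{j-i}):
  psi_1 = theta_1 + phi_1 = 0.302 + (-0.274) = 0.028
  psi_2 = theta_2 + phi_1 psi_1 = 0.759 + (-0.274)(0.028) = 0.751328
Right-hand sides:
  c_0 = sigma^2 (1 + theta_1 psi_1 + theta_2 psi_2) = 4 * (1 + (0.302)(0.028) + (0.759)(0.751328)) = 4 * 1.578714 = 6.314856
  c_1 = sigma^2 (theta_1 + theta_2 psi_1) = 4 * (0.302 + (0.759)(0.028)) = 1.293008
  c_2 = sigma^2 theta_2 = 4 * (0.759) = 3.036
Equations for k = 0 and k = 1 (AR order 1):
  gamma(0) = phi_1 gamma(1) + c_0
  gamma(1) = phi_1 gamma(0) + c_1
Substituting the second into the first: gamma(0) (1 - phi_1^2) = c_0 + phi_1 c_1, so
  gamma(0) = (c_0 + phi_1 c_1) / (1 - phi_1^2) = (6.314856 + (-0.274)(1.293008)) / (1 - (-0.274)^2) = 5.960572 / 0.924924 = 6.444391.
  gamma(1) = phi_1 gamma(0) + c_1 = (-0.274)(6.444391) + (1.293008) = -0.472755.
For k = 2: gamma(2) = phi_1 gamma(1) + c_2
  = (-0.274)(-0.472755) + (3.036) = 3.165535.
Therefore gamma(2) = 3.1655 (to 4 decimal places).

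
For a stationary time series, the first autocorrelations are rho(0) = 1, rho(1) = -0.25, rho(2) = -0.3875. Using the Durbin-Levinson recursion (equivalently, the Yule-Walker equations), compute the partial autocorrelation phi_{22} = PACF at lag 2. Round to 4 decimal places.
\phi_{22} = -0.4800

The PACF at lag k is phi_{kk}, the last component of the solution
to the Yule-Walker system G_k phi = r_k where
  (G_k)_{ij} = rho(|i - j|), (r_k)_i = rho(i), i,j = 1..k.
Equivalently, Durbin-Levinson gives phi_{kk} iteratively:
  phi_{11} = rho(1)
  phi_{kk} = [rho(k) - sum_{j=1..k-1} phi_{k-1,j} rho(k-j)]
            / [1 - sum_{j=1..k-1} phi_{k-1,j} rho(j)],
  phi_{k,j} = phi_{k-1,j} - phi_{kk} phi_{k-1,k-j},  j = 1..k-1.
Step k = 1:
  phi_11 = rho(1) = -0.25.
Step k = 2:
  phi_22 = [rho(2) - phi_11 rho(1)] / [1 - phi_11 rho(1)] = [-0.3875 - (-0.25)(-0.25)] / [1 - (-0.25)(-0.25)]
         = -0.45 / 0.9375 = -0.48.
Therefore phi_{22} = -0.4800.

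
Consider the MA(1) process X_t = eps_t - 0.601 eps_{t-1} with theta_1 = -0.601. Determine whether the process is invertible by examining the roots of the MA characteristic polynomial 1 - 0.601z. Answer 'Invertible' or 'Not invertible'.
\text{Invertible}

The MA(q) characteristic polynomial is P(z) = 1 - 0.601z.
Invertibility requires all roots to lie outside the unit circle, i.e. |z| > 1 for every root.
This is linear in z: 1 + (-0.601) z = 0  =>  z = -1/(-0.601) = 1.663894,  |z| = 1.663894.
Moduli of all roots: 1.6639.
All moduli strictly greater than 1? Yes.
Verdict: Invertible.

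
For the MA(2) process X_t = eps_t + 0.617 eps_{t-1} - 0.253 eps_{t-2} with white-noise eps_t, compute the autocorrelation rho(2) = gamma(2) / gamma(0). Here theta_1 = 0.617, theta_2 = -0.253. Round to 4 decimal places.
\rho(2) = -0.1751

For an MA(q) process with theta_0 = 1, the autocovariance is
  gamma(k) = sigma^2 * sum_{i=0..q-k} theta_i * theta_{i+k},
and rho(k) = gamma(k) / gamma(0). Sigma^2 cancels.
  numerator   = (1)*(-0.253) = -0.253.
  denominator = (1)^2 + (0.617)^2 + (-0.253)^2 = 1.444698.
  rho(2) = -0.253 / 1.444698 = -0.1751.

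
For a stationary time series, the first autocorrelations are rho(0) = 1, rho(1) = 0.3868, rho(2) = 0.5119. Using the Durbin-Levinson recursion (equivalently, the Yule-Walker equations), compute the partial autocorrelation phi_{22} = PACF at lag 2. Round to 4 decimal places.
\phi_{22} = 0.4260

The PACF at lag k is phi_{kk}, the last component of the solution
to the Yule-Walker system G_k phi = r_k where
  (G_k)_{ij} = rho(|i - j|), (r_k)_i = rho(i), i,j = 1..k.
Equivalently, Durbin-Levinson gives phi_{kk} iteratively:
  phi_{11} = rho(1)
  phi_{kk} = [rho(k) - sum_{j=1..k-1} phi_{k-1,j} rho(k-j)]
            / [1 - sum_{j=1..k-1} phi_{k-1,j} rho(j)],
  phi_{k,j} = phi_{k-1,j} - phi_{kk} phi_{k-1,k-j},  j = 1..k-1.
Step k = 1:
  phi_11 = rho(1) = 0.3868.
Step k = 2:
  phi_22 = [rho(2) - phi_11 rho(1)] / [1 - phi_11 rho(1)] = [0.5119 - (0.3868)(0.3868)] / [1 - (0.3868)(0.3868)]
         = 0.36228576 / 0.85038576 = 0.426.
Therefore phi_{22} = 0.4260.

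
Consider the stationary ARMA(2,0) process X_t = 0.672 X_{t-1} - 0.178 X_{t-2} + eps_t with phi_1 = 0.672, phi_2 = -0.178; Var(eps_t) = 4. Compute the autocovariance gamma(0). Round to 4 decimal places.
\gamma(0) = 6.1237

Multiply the model equation by X_{t-k} and take expectations. With theta_0 = psi_0 = 1 and psi_j the MA(infinity) weights, this gives
  gamma(k) - sum_i phi_i gamma(k-i) = c_k,
  c_k = sigma^2 * sum_{j=k..q} theta_j psi_{j-k}   (c_k = 0 for k > q),
using gamma(-m) = gamma(m).
Pure AR (q = 0): c_0 = sigma^2 = 4, c_k = 0 for k >= 1.
Equations for k = 0, 1, 2 (AR order 2, c_2 = 0):
  (E0) gamma(0) = phi_1 gamma(1) + phi_2 gamma(2) + c_0
  (E1) gamma(1) = phi_1 gamma(0) + phi_2 gamma(1) + c_1
  (E2) gamma(2) = phi_1 gamma(1) + phi_2 gamma(0)
From (E1): gamma(1) = A gamma(0) + B with
  A = phi_1 / (1 - phi_2) = 0.672 / 1.178 = 0.570458,   B = c_1 / (1 - phi_2) = 0 / 1.178 = 0.
Insert (E2) into (E0): gamma(0) (1 - phi_2^2) = phi_1 (1 + phi_2) gamma(1) + c_0.
  phi_1 (1 + phi_2) = (0.672)(0.822) = 0.552384,   1 - phi_2^2 = 0.968316.
Replace gamma(1) by A gamma(0) + B and collect gamma(0):
  gamma(0) [0.968316 - (0.552384)(0.570458)] = c_0 = 4
  gamma(0) * 0.653204 = 4
  gamma(0) = 4 / 0.653204 = 6.123662.
Therefore gamma(0) = 6.1237 (to 4 decimal places).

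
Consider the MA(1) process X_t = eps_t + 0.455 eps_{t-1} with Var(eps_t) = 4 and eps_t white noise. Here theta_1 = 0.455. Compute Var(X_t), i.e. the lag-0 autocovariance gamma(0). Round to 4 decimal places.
\gamma(0) = 4.8281

For an MA(q) process X_t = eps_t + sum_i theta_i eps_{t-i} with
Var(eps_t) = sigma^2, the variance is
  gamma(0) = sigma^2 * (1 + sum_i theta_i^2).
  sum_i theta_i^2 = (0.455)^2 = 0.207025.
  gamma(0) = 4 * (1 + 0.207025) = 4 * 1.207025 = 4.8281.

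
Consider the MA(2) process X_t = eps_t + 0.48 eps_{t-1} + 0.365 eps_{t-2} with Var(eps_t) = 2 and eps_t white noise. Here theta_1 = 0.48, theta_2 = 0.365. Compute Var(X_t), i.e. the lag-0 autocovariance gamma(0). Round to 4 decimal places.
\gamma(0) = 2.7273

For an MA(q) process X_t = eps_t + sum_i theta_i eps_{t-i} with
Var(eps_t) = sigma^2, the variance is
  gamma(0) = sigma^2 * (1 + sum_i theta_i^2).
  sum_i theta_i^2 = (0.48)^2 + (0.365)^2 = 0.2304 + 0.133225 = 0.363625.
  gamma(0) = 2 * (1 + 0.363625) = 2 * 1.363625 = 2.72725, which rounds to 2.7273.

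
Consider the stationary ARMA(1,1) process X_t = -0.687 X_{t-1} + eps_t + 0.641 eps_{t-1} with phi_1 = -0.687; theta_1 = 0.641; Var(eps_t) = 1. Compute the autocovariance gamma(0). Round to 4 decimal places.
\gamma(0) = 1.0040

Multiply the model equation by X_{t-k} and take expectations. With theta_0 = psi_0 = 1 and psi_j the MA(infinity) weights, this gives
  gamma(k) - sum_i phi_i gamma(k-i) = c_k,
  c_k = sigma^2 * sum_{j=k..q} theta_j psi_{j-k}   (c_k = 0 for k > q),
using gamma(-m) = gamma(m).
psi-weights needed (psi_j = theta_j + sum_i phi_i psi_{j-i}):
  psi_1 = theta_1 + phi_1 = 0.641 + (-0.687) = -0.046
Right-hand sides:
  c_0 = sigma^2 (1 + theta_1 psi_1) = 1 * (1 + (0.641)(-0.046)) = 1 * 0.970514 = 0.970514
  c_1 = sigma^2 theta_1 = 1 * (0.641) = 0.641
  c_2 = 0
Equations for k = 0 and k = 1 (AR order 1):
  gamma(0) = phi_1 gamma(1) + c_0
  gamma(1) = phi_1 gamma(0) + c_1
Substituting the second into the first: gamma(0) (1 - phi_1^2) = c_0 + phi_1 c_1, so
  gamma(0) = (c_0 + phi_1 c_1) / (1 - phi_1^2) = (0.970514 + (-0.687)(0.641)) / (1 - (-0.687)^2) = 0.530147 / 0.528031 = 1.004007.
Therefore gamma(0) = 1.0040 (to 4 decimal places).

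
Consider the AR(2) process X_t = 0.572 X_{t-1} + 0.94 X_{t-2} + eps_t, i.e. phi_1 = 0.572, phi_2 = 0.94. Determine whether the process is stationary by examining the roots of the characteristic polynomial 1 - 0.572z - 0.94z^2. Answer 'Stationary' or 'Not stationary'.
\text{Not stationary}

The AR(p) characteristic polynomial is P(z) = 1 - 0.572z - 0.94z^2.
Stationarity requires all roots to lie outside the unit circle, i.e. |z| > 1 for every root.
Set 1 + (-0.572) z + (-0.94) z^2 = 0, i.e. a z^2 + b z + c = 0 with a = -0.94, b = -0.572, c = 1.
Discriminant D = b^2 - 4ac = (-0.572)^2 - 4*(-0.94)*1 = 0.327184 - (-3.76) = 4.087184.
D >= 0, so the roots are real: z = (-b +/- sqrt(D)) / (2a) = (0.572 +/- 2.021679) / (-1.88).
  z_1 = (0.572 + 2.021679) / (-1.88) = -1.3796,   |z_1| = 1.3796.
  z_2 = (0.572 - 2.021679) / (-1.88) = 0.7711,   |z_2| = 0.7711.
Moduli of all roots: 1.3796, 0.7711.
All moduli strictly greater than 1? No.
Verdict: Not stationary.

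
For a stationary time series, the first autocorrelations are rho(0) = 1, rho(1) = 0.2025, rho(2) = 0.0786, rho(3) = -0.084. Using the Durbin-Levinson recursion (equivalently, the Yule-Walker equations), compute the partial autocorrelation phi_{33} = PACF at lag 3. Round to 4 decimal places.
\phi_{33} = -0.1120

The PACF at lag k is phi_{kk}, the last component of the solution
to the Yule-Walker system G_k phi = r_k where
  (G_k)_{ij} = rho(|i - j|), (r_k)_i = rho(i), i,j = 1..k.
Equivalently, Durbin-Levinson gives phi_{kk} iteratively:
  phi_{11} = rho(1)
  phi_{kk} = [rho(k) - sum_{j=1..k-1} phi_{k-1,j} rho(k-j)]
            / [1 - sum_{j=1..k-1} phi_{k-1,j} rho(j)],
  phi_{k,j} = phi_{k-1,j} - phi_{kk} phi_{k-1,k-j},  j = 1..k-1.
Step k = 1:
  phi_11 = rho(1) = 0.2025.
Step k = 2:
  phi_22 = [rho(2) - phi_11 rho(1)] / [1 - phi_11 rho(1)] = [0.0786 - (0.2025)(0.2025)] / [1 - (0.2025)(0.2025)]
         = 0.03759375 / 0.95899375 = 0.039201.
  Update: phi_21 = phi_11 - phi_22 phi_11 = 0.2025 - (0.039201)(0.2025) = 0.194562.
Step k = 3:
  phi_33 = [rho(3) - phi_21 rho(2) - phi_22 rho(1)] / [1 - phi_21 rho(1) - phi_22 rho(2)]
    numerator   = -0.084 - (0.194562)(0.0786) - (0.039201)(0.2025) = -0.10723081
    denominator = 1 - (0.194562)(0.2025) - (0.039201)(0.0786) = 0.95752003
  phi_33 = -0.10723081 / 0.95752003 = -0.112.
Therefore phi_{33} = -0.1120.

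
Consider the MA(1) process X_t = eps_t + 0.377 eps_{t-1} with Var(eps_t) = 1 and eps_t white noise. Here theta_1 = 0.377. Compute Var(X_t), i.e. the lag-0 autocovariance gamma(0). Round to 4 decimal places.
\gamma(0) = 1.1421

For an MA(q) process X_t = eps_t + sum_i theta_i eps_{t-i} with
Var(eps_t) = sigma^2, the variance is
  gamma(0) = sigma^2 * (1 + sum_i theta_i^2).
  sum_i theta_i^2 = (0.377)^2 = 0.142129.
  gamma(0) = 1 * (1 + 0.142129) = 1 * 1.142129 = 1.142129, which rounds to 1.1421.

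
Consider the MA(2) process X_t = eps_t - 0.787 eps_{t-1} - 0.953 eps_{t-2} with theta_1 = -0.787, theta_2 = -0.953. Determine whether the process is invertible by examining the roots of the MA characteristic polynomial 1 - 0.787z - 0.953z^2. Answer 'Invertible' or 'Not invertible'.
\text{Not invertible}

The MA(q) characteristic polynomial is P(z) = 1 - 0.787z - 0.953z^2.
Invertibility requires all roots to lie outside the unit circle, i.e. |z| > 1 for every root.
Set 1 + (-0.787) z + (-0.953) z^2 = 0, i.e. a z^2 + b z + c = 0 with a = -0.953, b = -0.787, c = 1.
Discriminant D = b^2 - 4ac = (-0.787)^2 - 4*(-0.953)*1 = 0.619369 - (-3.812) = 4.431369.
D >= 0, so the roots are real: z = (-b +/- sqrt(D)) / (2a) = (0.787 +/- 2.105082) / (-1.906).
  z_1 = (0.787 + 2.105082) / (-1.906) = -1.5174,   |z_1| = 1.5174.
  z_2 = (0.787 - 2.105082) / (-1.906) = 0.6915,   |z_2| = 0.6915.
Moduli of all roots: 1.5174, 0.6915.
All moduli strictly greater than 1? No.
Verdict: Not invertible.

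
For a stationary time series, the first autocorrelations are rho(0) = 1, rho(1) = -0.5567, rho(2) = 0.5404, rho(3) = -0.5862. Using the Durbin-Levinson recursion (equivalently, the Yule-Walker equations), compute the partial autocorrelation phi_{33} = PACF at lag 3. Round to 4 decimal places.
\phi_{33} = -0.3261

The PACF at lag k is phi_{kk}, the last component of the solution
to the Yule-Walker system G_k phi = r_k where
  (G_k)_{ij} = rho(|i - j|), (r_k)_i = rho(i), i,j = 1..k.
Equivalently, Durbin-Levinson gives phi_{kk} iteratively:
  phi_{11} = rho(1)
  phi_{kk} = [rho(k) - sum_{j=1..k-1} phi_{k-1,j} rho(k-j)]
            / [1 - sum_{j=1..k-1} phi_{k-1,j} rho(j)],
  phi_{k,j} = phi_{k-1,j} - phi_{kk} phi_{k-1,k-j},  j = 1..k-1.
Step k = 1:
  phi_11 = rho(1) = -0.5567.
Step k = 2:
  phi_22 = [rho(2) - phi_11 rho(1)] / [1 - phi_11 rho(1)] = [0.5404 - (-0.5567)(-0.5567)] / [1 - (-0.5567)(-0.5567)]
         = 0.23048511 / 0.69008511 = 0.333995.
  Update: phi_21 = phi_11 - phi_22 phi_11 = -0.5567 - (0.333995)(-0.5567) = -0.370765.
Step k = 3:
  phi_33 = [rho(3) - phi_21 rho(2) - phi_22 rho(1)] / [1 - phi_21 rho(1) - phi_22 rho(2)]
    numerator   = -0.5862 - (-0.370765)(0.5404) - (0.333995)(-0.5567) = -0.19990354
    denominator = 1 - (-0.370765)(-0.5567) - (0.333995)(0.5404) = 0.61310419
  phi_33 = -0.19990354 / 0.61310419 = -0.3261.
Therefore phi_{33} = -0.3261.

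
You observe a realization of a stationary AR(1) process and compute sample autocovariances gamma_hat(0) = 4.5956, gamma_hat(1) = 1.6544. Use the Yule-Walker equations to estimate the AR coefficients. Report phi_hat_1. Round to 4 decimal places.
\hat\phi_{1} = 0.3600

The Yule-Walker equations for an AR(p) process read, in matrix form,
  Gamma_p phi = r_p,   with   (Gamma_p)_{ij} = gamma(|i - j|),
                       (r_p)_i = gamma(i),   i,j = 1..p.
Substitute the sample gammas (Toeplitz matrix and right-hand side of size 1):
  Gamma_p = [[4.5956]]
  r_p     = [1.6544]
With p = 1 this is the single equation gamma(0) phi_1 = gamma(1):
  phi_hat_1 = gamma(1) / gamma(0) = 1.6544 / 4.5956 = 0.3600.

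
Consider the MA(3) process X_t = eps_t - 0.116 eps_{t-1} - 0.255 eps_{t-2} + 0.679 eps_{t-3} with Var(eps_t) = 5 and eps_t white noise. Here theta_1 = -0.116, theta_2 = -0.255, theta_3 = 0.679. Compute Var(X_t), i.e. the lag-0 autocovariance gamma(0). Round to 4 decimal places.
\gamma(0) = 7.6976

For an MA(q) process X_t = eps_t + sum_i theta_i eps_{t-i} with
Var(eps_t) = sigma^2, the variance is
  gamma(0) = sigma^2 * (1 + sum_i theta_i^2).
  sum_i theta_i^2 = (-0.116)^2 + (-0.255)^2 + (0.679)^2 = 0.013456 + 0.065025 + 0.461041 = 0.539522.
  gamma(0) = 5 * (1 + 0.539522) = 5 * 1.539522 = 7.69761, which rounds to 7.6976.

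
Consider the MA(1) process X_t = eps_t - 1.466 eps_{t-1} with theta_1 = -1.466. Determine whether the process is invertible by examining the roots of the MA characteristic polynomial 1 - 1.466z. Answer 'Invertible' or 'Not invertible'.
\text{Not invertible}

The MA(q) characteristic polynomial is P(z) = 1 - 1.466z.
Invertibility requires all roots to lie outside the unit circle, i.e. |z| > 1 for every root.
This is linear in z: 1 + (-1.466) z = 0  =>  z = -1/(-1.466) = 0.682128,  |z| = 0.682128.
Moduli of all roots: 0.6821.
All moduli strictly greater than 1? No.
Verdict: Not invertible.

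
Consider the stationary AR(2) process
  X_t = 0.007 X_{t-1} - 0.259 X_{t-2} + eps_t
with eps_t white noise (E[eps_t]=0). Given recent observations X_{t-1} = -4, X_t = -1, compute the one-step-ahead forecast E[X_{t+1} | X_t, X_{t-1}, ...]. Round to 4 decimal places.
E[X_{t+1} \mid \mathcal F_t] = 1.0290

For an AR(p) model X_t = c + sum_i phi_i X_{t-i} + eps_t, the
one-step-ahead conditional mean is
  E[X_{t+1} | X_t, ...] = c + sum_i phi_i X_{t+1-i}.
Substitute known values:
  E[X_{t+1} | ...] = (0.007) * (-1) + (-0.259) * (-4)
                   = 1.0290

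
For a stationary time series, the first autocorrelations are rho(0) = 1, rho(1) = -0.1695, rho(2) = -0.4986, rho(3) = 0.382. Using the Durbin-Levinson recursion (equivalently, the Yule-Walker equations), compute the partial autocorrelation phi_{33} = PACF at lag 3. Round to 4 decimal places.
\phi_{33} = 0.2330

The PACF at lag k is phi_{kk}, the last component of the solution
to the Yule-Walker system G_k phi = r_k where
  (G_k)_{ij} = rho(|i - j|), (r_k)_i = rho(i), i,j = 1..k.
Equivalently, Durbin-Levinson gives phi_{kk} iteratively:
  phi_{11} = rho(1)
  phi_{kk} = [rho(k) - sum_{j=1..k-1} phi_{k-1,j} rho(k-j)]
            / [1 - sum_{j=1..k-1} phi_{k-1,j} rho(j)],
  phi_{k,j} = phi_{k-1,j} - phi_{kk} phi_{k-1,k-j},  j = 1..k-1.
Step k = 1:
  phi_11 = rho(1) = -0.1695.
Step k = 2:
  phi_22 = [rho(2) - phi_11 rho(1)] / [1 - phi_11 rho(1)] = [-0.4986 - (-0.1695)(-0.1695)] / [1 - (-0.1695)(-0.1695)]
         = -0.52733025 / 0.97126975 = -0.542929.
  Update: phi_21 = phi_11 - phi_22 phi_11 = -0.1695 - (-0.542929)(-0.1695) = -0.261526.
Step k = 3:
  phi_33 = [rho(3) - phi_21 rho(2) - phi_22 rho(1)] / [1 - phi_21 rho(1) - phi_22 rho(2)]
    numerator   = 0.382 - (-0.261526)(-0.4986) - (-0.542929)(-0.1695) = 0.15957651
    denominator = 1 - (-0.261526)(-0.1695) - (-0.542929)(-0.4986) = 0.68496701
  phi_33 = 0.15957651 / 0.68496701 = 0.233.
Therefore phi_{33} = 0.2330.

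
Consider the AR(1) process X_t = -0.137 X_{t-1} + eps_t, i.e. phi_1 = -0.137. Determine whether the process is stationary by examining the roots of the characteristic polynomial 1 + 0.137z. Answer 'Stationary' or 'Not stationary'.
\text{Stationary}

The AR(p) characteristic polynomial is P(z) = 1 + 0.137z.
Stationarity requires all roots to lie outside the unit circle, i.e. |z| > 1 for every root.
This is linear in z: 1 + (0.137) z = 0  =>  z = -1/(0.137) = -7.29927,  |z| = 7.29927.
Moduli of all roots: 7.2993.
All moduli strictly greater than 1? Yes.
Verdict: Stationary.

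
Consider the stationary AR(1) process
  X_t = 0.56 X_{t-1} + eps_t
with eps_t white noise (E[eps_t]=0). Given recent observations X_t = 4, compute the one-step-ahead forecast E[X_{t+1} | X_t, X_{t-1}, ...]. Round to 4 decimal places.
E[X_{t+1} \mid \mathcal F_t] = 2.2400

For an AR(p) model X_t = c + sum_i phi_i X_{t-i} + eps_t, the
one-step-ahead conditional mean is
  E[X_{t+1} | X_t, ...] = c + sum_i phi_i X_{t+1-i}.
Substitute known values:
  E[X_{t+1} | ...] = (0.56) * (4)
                   = 2.2400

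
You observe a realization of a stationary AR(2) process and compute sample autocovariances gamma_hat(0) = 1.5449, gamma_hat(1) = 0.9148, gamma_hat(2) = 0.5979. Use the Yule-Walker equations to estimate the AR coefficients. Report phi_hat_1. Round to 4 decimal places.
\hat\phi_{1} = 0.5590

The Yule-Walker equations for an AR(p) process read, in matrix form,
  Gamma_p phi = r_p,   with   (Gamma_p)_{ij} = gamma(|i - j|),
                       (r_p)_i = gamma(i),   i,j = 1..p.
Substitute the sample gammas (Toeplitz matrix and right-hand side of size 2):
  Gamma_p = [[1.5449, 0.9148], [0.9148, 1.5449]]
  r_p     = [0.9148, 0.5979]
Written out:
  1.5449 phi_1 + 0.9148 phi_2 = 0.9148
  0.9148 phi_1 + 1.5449 phi_2 = 0.5979
Solve by Cramer's rule:
  det = gamma(0)^2 - gamma(1)^2 = (1.5449)^2 - (0.9148)^2 = 2.38671601 - 0.83685904 = 1.54985697
  phi_hat_1 = [gamma(1) gamma(0) - gamma(1) gamma(2)] / det = [(0.9148)(1.5449) - (0.9148)(0.5979)] / 1.54985697 = 0.8663156 / 1.54985697 = 0.559
  phi_hat_2 = [gamma(0) gamma(2) - gamma(1)^2] / det = [(1.5449)(0.5979) - (0.9148)^2] / 1.54985697 = 0.08683667 / 1.54985697 = 0.056
So phi_hat = [0.5590, 0.0560].
Therefore phi_hat_1 = 0.5590.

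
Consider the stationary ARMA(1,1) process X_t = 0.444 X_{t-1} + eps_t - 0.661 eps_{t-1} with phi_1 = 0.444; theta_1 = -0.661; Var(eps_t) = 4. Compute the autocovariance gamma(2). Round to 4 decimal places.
\gamma(2) = -0.3391

Multiply the model equation by X_{t-k} and take expectations. With theta_0 = psi_0 = 1 and psi_j the MA(infinity) weights, this gives
  gamma(k) - sum_i phi_i gamma(k-i) = c_k,
  c_k = sigma^2 * sum_{j=k..q} theta_j psi_{j-k}   (c_k = 0 for k > q),
using gamma(-m) = gamma(m).
psi-weights needed (psi_j = theta_j + sum_i phi_i psi_{j-i}):
  psi_1 = theta_1 + phi_1 = -0.661 + (0.444) = -0.217
Right-hand sides:
  c_0 = sigma^2 (1 + theta_1 psi_1) = 4 * (1 + (-0.661)(-0.217)) = 4 * 1.143437 = 4.573748
  c_1 = sigma^2 theta_1 = 4 * (-0.661) = -2.644
  c_2 = 0
Equations for k = 0 and k = 1 (AR order 1):
  gamma(0) = phi_1 gamma(1) + c_0
  gamma(1) = phi_1 gamma(0) + c_1
Substituting the second into the first: gamma(0) (1 - phi_1^2) = c_0 + phi_1 c_1, so
  gamma(0) = (c_0 + phi_1 c_1) / (1 - phi_1^2) = (4.573748 + (0.444)(-2.644)) / (1 - (0.444)^2) = 3.399812 / 0.802864 = 4.234605.
  gamma(1) = phi_1 gamma(0) + c_1 = (0.444)(4.234605) + (-2.644) = -0.763835.
For k = 2 (> q): gamma(2) = phi_1 gamma(1) = (0.444)(-0.763835) = -0.339143.
Therefore gamma(2) = -0.3391 (to 4 decimal places).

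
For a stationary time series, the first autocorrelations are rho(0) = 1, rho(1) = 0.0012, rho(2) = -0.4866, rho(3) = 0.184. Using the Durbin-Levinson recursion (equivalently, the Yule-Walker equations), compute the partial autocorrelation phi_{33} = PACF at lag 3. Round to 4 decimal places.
\phi_{33} = 0.2430

The PACF at lag k is phi_{kk}, the last component of the solution
to the Yule-Walker system G_k phi = r_k where
  (G_k)_{ij} = rho(|i - j|), (r_k)_i = rho(i), i,j = 1..k.
Equivalently, Durbin-Levinson gives phi_{kk} iteratively:
  phi_{11} = rho(1)
  phi_{kk} = [rho(k) - sum_{j=1..k-1} phi_{k-1,j} rho(k-j)]
            / [1 - sum_{j=1..k-1} phi_{k-1,j} rho(j)],
  phi_{k,j} = phi_{k-1,j} - phi_{kk} phi_{k-1,k-j},  j = 1..k-1.
Step k = 1:
  phi_11 = rho(1) = 0.0012.
Step k = 2:
  phi_22 = [rho(2) - phi_11 rho(1)] / [1 - phi_11 rho(1)] = [-0.4866 - (0.0012)(0.0012)] / [1 - (0.0012)(0.0012)]
         = -0.48660144 / 0.99999856 = -0.486602.
  Update: phi_21 = phi_11 - phi_22 phi_11 = 0.0012 - (-0.486602)(0.0012) = 0.001784.
Step k = 3:
  phi_33 = [rho(3) - phi_21 rho(2) - phi_22 rho(1)] / [1 - phi_21 rho(1) - phi_22 rho(2)]
    numerator   = 0.184 - (0.001784)(-0.4866) - (-0.486602)(0.0012) = 0.18545198
    denominator = 1 - (0.001784)(0.0012) - (-0.486602)(-0.4866) = 0.76321726
  phi_33 = 0.18545198 / 0.76321726 = 0.243.
Therefore phi_{33} = 0.2430.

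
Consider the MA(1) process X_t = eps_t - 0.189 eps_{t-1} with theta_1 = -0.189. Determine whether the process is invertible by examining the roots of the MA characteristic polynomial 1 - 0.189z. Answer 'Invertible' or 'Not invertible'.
\text{Invertible}

The MA(q) characteristic polynomial is P(z) = 1 - 0.189z.
Invertibility requires all roots to lie outside the unit circle, i.e. |z| > 1 for every root.
This is linear in z: 1 + (-0.189) z = 0  =>  z = -1/(-0.189) = 5.291005,  |z| = 5.291005.
Moduli of all roots: 5.2910.
All moduli strictly greater than 1? Yes.
Verdict: Invertible.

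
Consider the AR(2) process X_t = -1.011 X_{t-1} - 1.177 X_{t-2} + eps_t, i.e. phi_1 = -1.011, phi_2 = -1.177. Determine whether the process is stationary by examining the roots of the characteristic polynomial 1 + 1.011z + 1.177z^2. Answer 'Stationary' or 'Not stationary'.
\text{Not stationary}

The AR(p) characteristic polynomial is P(z) = 1 + 1.011z + 1.177z^2.
Stationarity requires all roots to lie outside the unit circle, i.e. |z| > 1 for every root.
Set 1 + (1.011) z + (1.177) z^2 = 0, i.e. a z^2 + b z + c = 0 with a = 1.177, b = 1.011, c = 1.
Discriminant D = b^2 - 4ac = (1.011)^2 - 4*(1.177)*1 = 1.022121 - (4.708) = -3.685879.
D < 0, so the roots are the complex-conjugate pair z = (-b +/- i sqrt(-D)) / (2a) = -0.4295 +/- 0.8156i.
For a conjugate pair |z|^2 = z * conj(z) = (product of roots) = c/a = 1/(1.177) = 0.849618, so |z| = sqrt(0.849618) = 0.9217 for both roots.
Moduli of all roots: 0.9217, 0.9217.
All moduli strictly greater than 1? No.
Verdict: Not stationary.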